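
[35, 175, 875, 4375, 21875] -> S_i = 35*5^i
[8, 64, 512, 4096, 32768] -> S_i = 8*8^i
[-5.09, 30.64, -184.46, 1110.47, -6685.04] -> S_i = -5.09*(-6.02)^i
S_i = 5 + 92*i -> [5, 97, 189, 281, 373]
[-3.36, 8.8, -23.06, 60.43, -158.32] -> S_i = -3.36*(-2.62)^i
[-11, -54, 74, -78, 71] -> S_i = Random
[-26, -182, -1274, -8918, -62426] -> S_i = -26*7^i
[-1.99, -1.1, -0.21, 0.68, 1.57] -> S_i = -1.99 + 0.89*i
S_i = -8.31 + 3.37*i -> [-8.31, -4.94, -1.57, 1.8, 5.17]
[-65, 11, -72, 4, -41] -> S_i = Random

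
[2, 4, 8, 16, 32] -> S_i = 2*2^i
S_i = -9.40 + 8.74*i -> [-9.4, -0.66, 8.08, 16.82, 25.56]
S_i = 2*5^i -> [2, 10, 50, 250, 1250]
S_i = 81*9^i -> [81, 729, 6561, 59049, 531441]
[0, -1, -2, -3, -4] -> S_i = 0 + -1*i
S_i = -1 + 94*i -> [-1, 93, 187, 281, 375]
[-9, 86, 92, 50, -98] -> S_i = Random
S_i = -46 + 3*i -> [-46, -43, -40, -37, -34]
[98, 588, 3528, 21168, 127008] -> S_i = 98*6^i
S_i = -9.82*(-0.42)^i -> [-9.82, 4.12, -1.73, 0.73, -0.31]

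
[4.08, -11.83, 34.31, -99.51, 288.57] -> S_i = 4.08*(-2.90)^i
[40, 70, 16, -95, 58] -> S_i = Random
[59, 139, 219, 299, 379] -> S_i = 59 + 80*i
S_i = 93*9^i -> [93, 837, 7533, 67797, 610173]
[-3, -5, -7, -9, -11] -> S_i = -3 + -2*i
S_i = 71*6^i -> [71, 426, 2556, 15336, 92016]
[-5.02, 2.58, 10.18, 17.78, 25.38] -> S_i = -5.02 + 7.60*i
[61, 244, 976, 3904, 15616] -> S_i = 61*4^i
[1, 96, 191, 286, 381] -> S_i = 1 + 95*i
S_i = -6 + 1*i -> [-6, -5, -4, -3, -2]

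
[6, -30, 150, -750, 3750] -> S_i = 6*-5^i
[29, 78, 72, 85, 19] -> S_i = Random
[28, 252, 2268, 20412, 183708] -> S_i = 28*9^i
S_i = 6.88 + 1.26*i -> [6.88, 8.14, 9.4, 10.66, 11.92]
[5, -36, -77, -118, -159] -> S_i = 5 + -41*i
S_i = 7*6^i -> [7, 42, 252, 1512, 9072]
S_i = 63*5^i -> [63, 315, 1575, 7875, 39375]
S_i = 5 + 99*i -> [5, 104, 203, 302, 401]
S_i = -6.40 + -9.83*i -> [-6.4, -16.23, -26.06, -35.89, -45.72]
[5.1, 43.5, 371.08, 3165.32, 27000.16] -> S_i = 5.10*8.53^i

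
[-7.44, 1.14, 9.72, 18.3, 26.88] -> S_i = -7.44 + 8.58*i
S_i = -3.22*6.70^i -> [-3.22, -21.57, -144.55, -968.46, -6488.66]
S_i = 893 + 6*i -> [893, 899, 905, 911, 917]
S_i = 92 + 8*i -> [92, 100, 108, 116, 124]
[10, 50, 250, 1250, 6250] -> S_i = 10*5^i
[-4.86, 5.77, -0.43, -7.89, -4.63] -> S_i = Random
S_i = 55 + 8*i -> [55, 63, 71, 79, 87]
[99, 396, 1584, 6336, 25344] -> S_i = 99*4^i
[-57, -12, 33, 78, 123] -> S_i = -57 + 45*i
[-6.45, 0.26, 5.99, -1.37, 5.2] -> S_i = Random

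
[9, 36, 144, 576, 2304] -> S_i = 9*4^i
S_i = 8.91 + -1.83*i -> [8.91, 7.08, 5.25, 3.42, 1.59]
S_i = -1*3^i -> [-1, -3, -9, -27, -81]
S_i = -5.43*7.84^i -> [-5.43, -42.57, -333.76, -2616.66, -20514.65]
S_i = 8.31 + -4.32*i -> [8.31, 3.99, -0.33, -4.65, -8.97]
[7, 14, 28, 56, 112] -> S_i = 7*2^i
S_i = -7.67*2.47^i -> [-7.67, -18.94, -46.79, -115.58, -285.48]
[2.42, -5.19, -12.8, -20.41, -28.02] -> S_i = 2.42 + -7.61*i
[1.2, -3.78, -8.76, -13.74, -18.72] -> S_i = 1.20 + -4.98*i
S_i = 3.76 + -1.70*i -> [3.76, 2.06, 0.36, -1.34, -3.04]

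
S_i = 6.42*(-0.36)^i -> [6.42, -2.31, 0.83, -0.3, 0.11]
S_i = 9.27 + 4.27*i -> [9.27, 13.54, 17.81, 22.08, 26.35]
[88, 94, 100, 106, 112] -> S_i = 88 + 6*i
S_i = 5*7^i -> [5, 35, 245, 1715, 12005]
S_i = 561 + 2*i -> [561, 563, 565, 567, 569]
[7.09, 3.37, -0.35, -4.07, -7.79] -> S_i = 7.09 + -3.72*i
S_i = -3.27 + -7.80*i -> [-3.27, -11.07, -18.87, -26.67, -34.47]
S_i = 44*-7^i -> [44, -308, 2156, -15092, 105644]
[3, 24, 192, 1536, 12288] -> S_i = 3*8^i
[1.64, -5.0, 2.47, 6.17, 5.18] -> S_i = Random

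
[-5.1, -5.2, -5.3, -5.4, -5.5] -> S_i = -5.10 + -0.10*i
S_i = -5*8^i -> [-5, -40, -320, -2560, -20480]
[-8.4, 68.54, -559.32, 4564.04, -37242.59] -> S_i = -8.40*(-8.16)^i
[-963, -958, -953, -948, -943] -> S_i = -963 + 5*i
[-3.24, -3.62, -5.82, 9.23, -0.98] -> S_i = Random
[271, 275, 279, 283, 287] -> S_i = 271 + 4*i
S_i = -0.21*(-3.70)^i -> [-0.21, 0.78, -2.87, 10.64, -39.36]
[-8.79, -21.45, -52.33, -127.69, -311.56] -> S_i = -8.79*2.44^i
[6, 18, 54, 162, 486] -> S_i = 6*3^i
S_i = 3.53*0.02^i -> [3.53, 0.07, 0.0, 0.0, 0.0]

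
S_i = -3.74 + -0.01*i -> [-3.74, -3.75, -3.76, -3.77, -3.78]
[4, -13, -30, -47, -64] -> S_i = 4 + -17*i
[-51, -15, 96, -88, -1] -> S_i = Random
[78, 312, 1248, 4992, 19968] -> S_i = 78*4^i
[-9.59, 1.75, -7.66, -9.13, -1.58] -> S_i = Random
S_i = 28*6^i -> [28, 168, 1008, 6048, 36288]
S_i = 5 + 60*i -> [5, 65, 125, 185, 245]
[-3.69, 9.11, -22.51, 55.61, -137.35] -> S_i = -3.69*(-2.47)^i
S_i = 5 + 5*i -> [5, 10, 15, 20, 25]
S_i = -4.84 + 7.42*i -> [-4.84, 2.58, 10.0, 17.42, 24.84]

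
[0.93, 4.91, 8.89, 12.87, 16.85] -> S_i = 0.93 + 3.98*i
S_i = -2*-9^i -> [-2, 18, -162, 1458, -13122]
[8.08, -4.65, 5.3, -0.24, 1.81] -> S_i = Random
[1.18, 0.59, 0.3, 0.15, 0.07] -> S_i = 1.18*0.50^i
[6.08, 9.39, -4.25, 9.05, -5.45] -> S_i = Random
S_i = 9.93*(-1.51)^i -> [9.93, -14.99, 22.64, -34.19, 51.62]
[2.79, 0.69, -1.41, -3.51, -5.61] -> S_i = 2.79 + -2.10*i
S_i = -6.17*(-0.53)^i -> [-6.17, 3.27, -1.73, 0.92, -0.49]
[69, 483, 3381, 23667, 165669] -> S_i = 69*7^i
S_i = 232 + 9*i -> [232, 241, 250, 259, 268]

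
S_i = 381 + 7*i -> [381, 388, 395, 402, 409]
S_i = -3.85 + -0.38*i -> [-3.85, -4.23, -4.61, -4.99, -5.37]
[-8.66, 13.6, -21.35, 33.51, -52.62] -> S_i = -8.66*(-1.57)^i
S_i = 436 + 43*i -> [436, 479, 522, 565, 608]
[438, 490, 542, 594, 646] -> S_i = 438 + 52*i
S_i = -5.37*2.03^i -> [-5.37, -10.9, -22.13, -44.92, -91.19]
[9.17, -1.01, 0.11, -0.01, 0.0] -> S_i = 9.17*(-0.11)^i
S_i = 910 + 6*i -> [910, 916, 922, 928, 934]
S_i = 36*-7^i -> [36, -252, 1764, -12348, 86436]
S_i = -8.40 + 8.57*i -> [-8.4, 0.17, 8.74, 17.31, 25.88]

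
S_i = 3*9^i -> [3, 27, 243, 2187, 19683]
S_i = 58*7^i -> [58, 406, 2842, 19894, 139258]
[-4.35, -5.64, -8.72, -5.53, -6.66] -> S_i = Random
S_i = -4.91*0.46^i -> [-4.91, -2.26, -1.04, -0.48, -0.22]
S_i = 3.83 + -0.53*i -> [3.83, 3.3, 2.77, 2.24, 1.71]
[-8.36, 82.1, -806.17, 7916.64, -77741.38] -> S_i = -8.36*(-9.82)^i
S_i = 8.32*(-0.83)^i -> [8.32, -6.91, 5.73, -4.76, 3.95]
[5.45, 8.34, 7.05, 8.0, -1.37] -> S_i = Random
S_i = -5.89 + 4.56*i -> [-5.89, -1.33, 3.23, 7.79, 12.35]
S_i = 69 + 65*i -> [69, 134, 199, 264, 329]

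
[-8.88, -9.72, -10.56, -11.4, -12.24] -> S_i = -8.88 + -0.84*i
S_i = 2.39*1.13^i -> [2.39, 2.7, 3.05, 3.45, 3.9]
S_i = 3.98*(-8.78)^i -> [3.98, -34.94, 306.81, -2693.81, 23651.63]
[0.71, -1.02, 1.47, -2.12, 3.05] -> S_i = 0.71*(-1.44)^i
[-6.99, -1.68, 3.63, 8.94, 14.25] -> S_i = -6.99 + 5.31*i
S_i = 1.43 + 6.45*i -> [1.43, 7.88, 14.33, 20.78, 27.23]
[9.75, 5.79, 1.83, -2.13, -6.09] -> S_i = 9.75 + -3.96*i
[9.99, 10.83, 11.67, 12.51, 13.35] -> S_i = 9.99 + 0.84*i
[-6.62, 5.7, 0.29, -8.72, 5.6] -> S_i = Random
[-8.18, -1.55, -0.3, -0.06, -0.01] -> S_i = -8.18*0.19^i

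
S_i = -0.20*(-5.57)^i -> [-0.2, 1.11, -6.2, 34.56, -192.51]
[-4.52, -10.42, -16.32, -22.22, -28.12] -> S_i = -4.52 + -5.90*i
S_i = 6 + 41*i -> [6, 47, 88, 129, 170]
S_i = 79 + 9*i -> [79, 88, 97, 106, 115]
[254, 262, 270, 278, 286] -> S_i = 254 + 8*i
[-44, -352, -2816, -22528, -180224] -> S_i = -44*8^i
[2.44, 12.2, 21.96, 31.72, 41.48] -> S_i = 2.44 + 9.76*i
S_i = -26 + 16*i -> [-26, -10, 6, 22, 38]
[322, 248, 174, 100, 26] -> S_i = 322 + -74*i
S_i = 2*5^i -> [2, 10, 50, 250, 1250]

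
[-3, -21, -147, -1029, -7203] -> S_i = -3*7^i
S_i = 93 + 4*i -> [93, 97, 101, 105, 109]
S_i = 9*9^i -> [9, 81, 729, 6561, 59049]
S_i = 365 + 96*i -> [365, 461, 557, 653, 749]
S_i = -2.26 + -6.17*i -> [-2.26, -8.43, -14.6, -20.77, -26.94]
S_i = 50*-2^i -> [50, -100, 200, -400, 800]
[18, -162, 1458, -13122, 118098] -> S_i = 18*-9^i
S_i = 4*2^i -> [4, 8, 16, 32, 64]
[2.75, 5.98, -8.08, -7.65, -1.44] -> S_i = Random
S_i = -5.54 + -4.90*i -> [-5.54, -10.44, -15.34, -20.24, -25.14]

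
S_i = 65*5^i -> [65, 325, 1625, 8125, 40625]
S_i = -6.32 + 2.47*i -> [-6.32, -3.85, -1.38, 1.09, 3.56]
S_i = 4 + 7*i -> [4, 11, 18, 25, 32]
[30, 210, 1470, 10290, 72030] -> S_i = 30*7^i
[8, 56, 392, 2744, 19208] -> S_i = 8*7^i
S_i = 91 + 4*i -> [91, 95, 99, 103, 107]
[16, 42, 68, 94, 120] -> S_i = 16 + 26*i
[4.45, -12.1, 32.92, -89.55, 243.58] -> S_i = 4.45*(-2.72)^i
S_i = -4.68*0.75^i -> [-4.68, -3.51, -2.63, -1.97, -1.48]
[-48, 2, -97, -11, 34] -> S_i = Random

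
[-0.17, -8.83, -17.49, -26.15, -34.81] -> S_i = -0.17 + -8.66*i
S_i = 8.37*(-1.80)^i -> [8.37, -15.07, 27.12, -48.81, 87.86]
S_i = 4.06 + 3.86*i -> [4.06, 7.92, 11.78, 15.64, 19.5]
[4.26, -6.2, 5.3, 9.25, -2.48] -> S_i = Random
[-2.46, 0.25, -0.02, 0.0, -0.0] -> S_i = -2.46*(-0.10)^i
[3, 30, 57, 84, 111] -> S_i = 3 + 27*i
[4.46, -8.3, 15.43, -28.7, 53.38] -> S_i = 4.46*(-1.86)^i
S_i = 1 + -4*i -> [1, -3, -7, -11, -15]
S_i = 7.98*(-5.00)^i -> [7.98, -39.9, 199.5, -997.5, 4987.5]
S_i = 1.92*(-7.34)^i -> [1.92, -14.09, 103.44, -759.26, 5572.95]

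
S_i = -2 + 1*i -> [-2, -1, 0, 1, 2]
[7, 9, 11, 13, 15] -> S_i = 7 + 2*i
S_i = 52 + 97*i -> [52, 149, 246, 343, 440]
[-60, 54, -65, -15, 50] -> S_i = Random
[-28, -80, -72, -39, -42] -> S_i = Random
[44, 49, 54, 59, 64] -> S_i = 44 + 5*i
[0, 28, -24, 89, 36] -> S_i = Random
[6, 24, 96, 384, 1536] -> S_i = 6*4^i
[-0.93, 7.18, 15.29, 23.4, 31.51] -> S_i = -0.93 + 8.11*i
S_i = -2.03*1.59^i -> [-2.03, -3.23, -5.13, -8.16, -12.97]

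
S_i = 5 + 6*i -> [5, 11, 17, 23, 29]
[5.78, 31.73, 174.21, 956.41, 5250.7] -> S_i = 5.78*5.49^i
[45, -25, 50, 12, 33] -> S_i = Random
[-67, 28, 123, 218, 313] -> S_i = -67 + 95*i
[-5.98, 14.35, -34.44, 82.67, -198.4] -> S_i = -5.98*(-2.40)^i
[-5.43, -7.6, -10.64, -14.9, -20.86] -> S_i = -5.43*1.40^i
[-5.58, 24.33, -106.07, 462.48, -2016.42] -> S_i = -5.58*(-4.36)^i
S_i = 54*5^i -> [54, 270, 1350, 6750, 33750]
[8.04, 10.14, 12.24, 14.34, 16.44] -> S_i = 8.04 + 2.10*i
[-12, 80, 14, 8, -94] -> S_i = Random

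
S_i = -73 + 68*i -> [-73, -5, 63, 131, 199]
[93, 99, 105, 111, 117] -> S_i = 93 + 6*i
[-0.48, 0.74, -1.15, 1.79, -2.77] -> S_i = -0.48*(-1.55)^i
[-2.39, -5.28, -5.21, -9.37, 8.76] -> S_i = Random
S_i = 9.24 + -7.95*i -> [9.24, 1.29, -6.66, -14.61, -22.56]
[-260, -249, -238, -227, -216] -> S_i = -260 + 11*i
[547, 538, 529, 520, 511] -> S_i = 547 + -9*i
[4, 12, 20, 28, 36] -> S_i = 4 + 8*i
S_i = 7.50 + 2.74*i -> [7.5, 10.24, 12.98, 15.72, 18.46]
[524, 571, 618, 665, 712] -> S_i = 524 + 47*i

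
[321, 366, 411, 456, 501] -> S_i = 321 + 45*i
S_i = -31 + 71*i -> [-31, 40, 111, 182, 253]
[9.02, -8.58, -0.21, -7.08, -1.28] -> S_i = Random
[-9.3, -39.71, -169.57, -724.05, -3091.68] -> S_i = -9.30*4.27^i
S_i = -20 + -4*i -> [-20, -24, -28, -32, -36]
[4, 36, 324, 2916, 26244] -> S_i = 4*9^i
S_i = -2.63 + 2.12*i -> [-2.63, -0.51, 1.61, 3.73, 5.85]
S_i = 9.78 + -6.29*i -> [9.78, 3.49, -2.8, -9.09, -15.38]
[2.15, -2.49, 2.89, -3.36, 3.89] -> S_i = 2.15*(-1.16)^i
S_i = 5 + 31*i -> [5, 36, 67, 98, 129]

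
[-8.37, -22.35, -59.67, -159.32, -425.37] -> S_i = -8.37*2.67^i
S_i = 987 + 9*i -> [987, 996, 1005, 1014, 1023]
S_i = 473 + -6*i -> [473, 467, 461, 455, 449]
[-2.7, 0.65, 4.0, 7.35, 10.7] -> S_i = -2.70 + 3.35*i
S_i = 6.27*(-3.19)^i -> [6.27, -20.0, 63.8, -203.54, 649.28]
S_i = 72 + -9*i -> [72, 63, 54, 45, 36]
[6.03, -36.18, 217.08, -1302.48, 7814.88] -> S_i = 6.03*(-6.00)^i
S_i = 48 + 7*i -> [48, 55, 62, 69, 76]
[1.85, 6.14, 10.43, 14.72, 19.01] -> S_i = 1.85 + 4.29*i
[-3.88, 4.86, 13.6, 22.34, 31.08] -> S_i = -3.88 + 8.74*i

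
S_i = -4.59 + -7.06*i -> [-4.59, -11.65, -18.71, -25.77, -32.83]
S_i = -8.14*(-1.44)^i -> [-8.14, 11.72, -16.88, 24.31, -35.0]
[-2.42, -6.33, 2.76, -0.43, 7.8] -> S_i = Random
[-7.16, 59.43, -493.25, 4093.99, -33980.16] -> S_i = -7.16*(-8.30)^i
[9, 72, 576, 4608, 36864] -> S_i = 9*8^i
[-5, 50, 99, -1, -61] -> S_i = Random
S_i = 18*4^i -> [18, 72, 288, 1152, 4608]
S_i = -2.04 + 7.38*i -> [-2.04, 5.34, 12.72, 20.1, 27.48]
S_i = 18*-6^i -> [18, -108, 648, -3888, 23328]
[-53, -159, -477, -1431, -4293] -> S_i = -53*3^i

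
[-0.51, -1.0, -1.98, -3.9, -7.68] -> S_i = -0.51*1.97^i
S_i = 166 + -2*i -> [166, 164, 162, 160, 158]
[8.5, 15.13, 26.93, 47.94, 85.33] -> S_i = 8.50*1.78^i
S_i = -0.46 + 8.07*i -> [-0.46, 7.61, 15.68, 23.75, 31.82]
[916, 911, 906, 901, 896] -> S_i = 916 + -5*i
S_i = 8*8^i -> [8, 64, 512, 4096, 32768]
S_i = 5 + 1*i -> [5, 6, 7, 8, 9]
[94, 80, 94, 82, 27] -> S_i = Random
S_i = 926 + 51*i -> [926, 977, 1028, 1079, 1130]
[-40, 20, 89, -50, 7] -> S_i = Random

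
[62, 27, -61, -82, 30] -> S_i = Random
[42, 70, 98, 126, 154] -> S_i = 42 + 28*i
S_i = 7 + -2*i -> [7, 5, 3, 1, -1]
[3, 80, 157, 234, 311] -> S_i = 3 + 77*i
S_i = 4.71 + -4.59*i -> [4.71, 0.12, -4.47, -9.06, -13.65]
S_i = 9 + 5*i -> [9, 14, 19, 24, 29]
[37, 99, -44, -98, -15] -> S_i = Random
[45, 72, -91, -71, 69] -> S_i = Random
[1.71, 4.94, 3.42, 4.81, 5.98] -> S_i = Random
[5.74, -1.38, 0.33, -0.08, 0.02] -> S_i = 5.74*(-0.24)^i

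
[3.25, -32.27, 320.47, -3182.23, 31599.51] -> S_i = 3.25*(-9.93)^i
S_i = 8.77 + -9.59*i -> [8.77, -0.82, -10.41, -20.0, -29.59]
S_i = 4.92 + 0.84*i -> [4.92, 5.76, 6.6, 7.44, 8.28]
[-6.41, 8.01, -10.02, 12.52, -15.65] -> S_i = -6.41*(-1.25)^i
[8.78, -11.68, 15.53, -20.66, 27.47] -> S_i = 8.78*(-1.33)^i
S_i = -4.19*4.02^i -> [-4.19, -16.84, -67.71, -272.2, -1094.25]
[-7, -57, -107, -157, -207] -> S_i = -7 + -50*i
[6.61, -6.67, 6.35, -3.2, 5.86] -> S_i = Random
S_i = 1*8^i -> [1, 8, 64, 512, 4096]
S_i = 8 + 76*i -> [8, 84, 160, 236, 312]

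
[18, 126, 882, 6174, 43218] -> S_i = 18*7^i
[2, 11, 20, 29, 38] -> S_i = 2 + 9*i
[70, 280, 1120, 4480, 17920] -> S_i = 70*4^i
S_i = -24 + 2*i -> [-24, -22, -20, -18, -16]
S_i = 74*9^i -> [74, 666, 5994, 53946, 485514]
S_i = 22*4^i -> [22, 88, 352, 1408, 5632]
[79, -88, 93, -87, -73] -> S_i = Random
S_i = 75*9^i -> [75, 675, 6075, 54675, 492075]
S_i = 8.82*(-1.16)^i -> [8.82, -10.23, 11.87, -13.77, 15.97]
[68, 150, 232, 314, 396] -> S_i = 68 + 82*i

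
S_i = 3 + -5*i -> [3, -2, -7, -12, -17]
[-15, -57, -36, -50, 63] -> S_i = Random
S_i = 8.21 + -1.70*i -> [8.21, 6.51, 4.81, 3.11, 1.41]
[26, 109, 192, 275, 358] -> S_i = 26 + 83*i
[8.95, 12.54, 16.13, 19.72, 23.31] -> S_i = 8.95 + 3.59*i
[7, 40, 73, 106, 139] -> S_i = 7 + 33*i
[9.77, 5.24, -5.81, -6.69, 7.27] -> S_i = Random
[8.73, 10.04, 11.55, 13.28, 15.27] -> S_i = 8.73*1.15^i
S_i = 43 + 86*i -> [43, 129, 215, 301, 387]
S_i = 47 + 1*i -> [47, 48, 49, 50, 51]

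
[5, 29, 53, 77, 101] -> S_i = 5 + 24*i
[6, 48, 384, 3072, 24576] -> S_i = 6*8^i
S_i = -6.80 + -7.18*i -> [-6.8, -13.98, -21.16, -28.34, -35.52]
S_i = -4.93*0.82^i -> [-4.93, -4.04, -3.31, -2.72, -2.23]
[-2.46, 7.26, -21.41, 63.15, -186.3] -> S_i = -2.46*(-2.95)^i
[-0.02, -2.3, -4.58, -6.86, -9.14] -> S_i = -0.02 + -2.28*i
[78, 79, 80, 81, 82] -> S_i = 78 + 1*i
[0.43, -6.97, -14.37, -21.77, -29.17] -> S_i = 0.43 + -7.40*i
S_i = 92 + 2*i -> [92, 94, 96, 98, 100]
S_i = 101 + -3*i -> [101, 98, 95, 92, 89]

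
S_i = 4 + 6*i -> [4, 10, 16, 22, 28]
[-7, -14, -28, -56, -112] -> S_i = -7*2^i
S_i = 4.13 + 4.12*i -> [4.13, 8.25, 12.37, 16.49, 20.61]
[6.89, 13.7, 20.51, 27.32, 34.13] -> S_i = 6.89 + 6.81*i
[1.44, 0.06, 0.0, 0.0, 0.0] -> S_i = 1.44*0.04^i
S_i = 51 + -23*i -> [51, 28, 5, -18, -41]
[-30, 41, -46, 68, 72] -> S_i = Random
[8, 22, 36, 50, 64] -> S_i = 8 + 14*i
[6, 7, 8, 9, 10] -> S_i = 6 + 1*i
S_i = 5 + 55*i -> [5, 60, 115, 170, 225]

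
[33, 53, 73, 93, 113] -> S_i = 33 + 20*i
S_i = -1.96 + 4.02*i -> [-1.96, 2.06, 6.08, 10.1, 14.12]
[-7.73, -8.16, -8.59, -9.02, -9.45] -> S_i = -7.73 + -0.43*i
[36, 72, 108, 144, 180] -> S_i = 36 + 36*i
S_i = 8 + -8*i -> [8, 0, -8, -16, -24]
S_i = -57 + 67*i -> [-57, 10, 77, 144, 211]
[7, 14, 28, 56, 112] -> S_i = 7*2^i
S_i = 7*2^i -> [7, 14, 28, 56, 112]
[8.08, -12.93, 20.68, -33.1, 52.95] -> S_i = 8.08*(-1.60)^i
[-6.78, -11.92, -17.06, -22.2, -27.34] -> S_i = -6.78 + -5.14*i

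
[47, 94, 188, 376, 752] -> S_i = 47*2^i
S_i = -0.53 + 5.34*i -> [-0.53, 4.81, 10.15, 15.49, 20.83]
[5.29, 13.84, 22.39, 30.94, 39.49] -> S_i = 5.29 + 8.55*i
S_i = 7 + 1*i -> [7, 8, 9, 10, 11]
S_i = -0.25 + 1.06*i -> [-0.25, 0.81, 1.87, 2.93, 3.99]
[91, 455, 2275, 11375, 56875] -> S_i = 91*5^i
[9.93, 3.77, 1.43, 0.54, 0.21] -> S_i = 9.93*0.38^i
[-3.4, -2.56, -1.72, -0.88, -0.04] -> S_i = -3.40 + 0.84*i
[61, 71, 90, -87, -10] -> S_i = Random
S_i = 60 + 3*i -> [60, 63, 66, 69, 72]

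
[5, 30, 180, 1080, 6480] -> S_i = 5*6^i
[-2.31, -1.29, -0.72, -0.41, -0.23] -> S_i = -2.31*0.56^i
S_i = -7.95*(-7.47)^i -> [-7.95, 59.39, -443.62, 3313.82, -24754.24]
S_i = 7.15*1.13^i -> [7.15, 8.08, 9.13, 10.32, 11.66]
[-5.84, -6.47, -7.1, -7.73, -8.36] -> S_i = -5.84 + -0.63*i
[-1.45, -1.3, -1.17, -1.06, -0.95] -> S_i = -1.45*0.90^i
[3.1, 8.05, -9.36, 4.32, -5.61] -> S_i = Random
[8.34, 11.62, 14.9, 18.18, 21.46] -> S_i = 8.34 + 3.28*i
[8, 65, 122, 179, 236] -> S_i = 8 + 57*i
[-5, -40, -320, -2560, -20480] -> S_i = -5*8^i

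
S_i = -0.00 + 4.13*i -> [0.0, 4.13, 8.26, 12.39, 16.52]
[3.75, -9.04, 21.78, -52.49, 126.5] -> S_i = 3.75*(-2.41)^i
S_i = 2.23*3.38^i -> [2.23, 7.54, 25.48, 86.11, 291.05]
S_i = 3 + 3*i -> [3, 6, 9, 12, 15]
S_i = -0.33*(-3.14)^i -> [-0.33, 1.04, -3.25, 10.22, -32.08]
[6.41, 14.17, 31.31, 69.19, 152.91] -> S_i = 6.41*2.21^i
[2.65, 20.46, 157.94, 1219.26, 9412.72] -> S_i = 2.65*7.72^i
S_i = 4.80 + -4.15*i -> [4.8, 0.65, -3.5, -7.65, -11.8]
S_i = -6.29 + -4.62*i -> [-6.29, -10.91, -15.53, -20.15, -24.77]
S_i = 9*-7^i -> [9, -63, 441, -3087, 21609]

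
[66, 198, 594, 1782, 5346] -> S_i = 66*3^i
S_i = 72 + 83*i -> [72, 155, 238, 321, 404]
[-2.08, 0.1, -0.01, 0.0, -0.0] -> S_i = -2.08*(-0.05)^i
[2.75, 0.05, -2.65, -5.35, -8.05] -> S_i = 2.75 + -2.70*i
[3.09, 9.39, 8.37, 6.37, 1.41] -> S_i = Random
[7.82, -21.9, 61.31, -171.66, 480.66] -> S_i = 7.82*(-2.80)^i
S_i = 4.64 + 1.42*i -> [4.64, 6.06, 7.48, 8.9, 10.32]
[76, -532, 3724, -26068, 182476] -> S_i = 76*-7^i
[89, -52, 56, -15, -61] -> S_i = Random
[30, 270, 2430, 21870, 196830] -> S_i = 30*9^i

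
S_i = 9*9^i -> [9, 81, 729, 6561, 59049]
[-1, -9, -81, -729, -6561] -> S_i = -1*9^i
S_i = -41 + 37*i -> [-41, -4, 33, 70, 107]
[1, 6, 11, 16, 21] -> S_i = 1 + 5*i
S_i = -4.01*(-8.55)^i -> [-4.01, 34.29, -293.14, 2506.36, -21429.34]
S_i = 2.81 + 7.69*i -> [2.81, 10.5, 18.19, 25.88, 33.57]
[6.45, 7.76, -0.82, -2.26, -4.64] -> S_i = Random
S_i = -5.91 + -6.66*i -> [-5.91, -12.57, -19.23, -25.89, -32.55]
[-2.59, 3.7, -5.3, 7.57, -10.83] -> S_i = -2.59*(-1.43)^i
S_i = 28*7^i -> [28, 196, 1372, 9604, 67228]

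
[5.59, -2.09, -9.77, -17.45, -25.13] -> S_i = 5.59 + -7.68*i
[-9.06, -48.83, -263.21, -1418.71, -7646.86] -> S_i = -9.06*5.39^i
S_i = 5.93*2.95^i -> [5.93, 17.49, 51.61, 152.24, 449.1]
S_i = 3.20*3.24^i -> [3.2, 10.37, 33.59, 108.84, 352.64]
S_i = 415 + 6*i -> [415, 421, 427, 433, 439]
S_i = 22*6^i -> [22, 132, 792, 4752, 28512]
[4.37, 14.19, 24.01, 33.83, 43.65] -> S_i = 4.37 + 9.82*i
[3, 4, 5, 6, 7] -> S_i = 3 + 1*i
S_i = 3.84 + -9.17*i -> [3.84, -5.33, -14.5, -23.67, -32.84]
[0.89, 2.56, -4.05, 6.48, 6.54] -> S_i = Random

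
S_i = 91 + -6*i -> [91, 85, 79, 73, 67]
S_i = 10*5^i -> [10, 50, 250, 1250, 6250]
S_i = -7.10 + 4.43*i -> [-7.1, -2.67, 1.76, 6.19, 10.62]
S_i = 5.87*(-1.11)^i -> [5.87, -6.52, 7.23, -8.03, 8.91]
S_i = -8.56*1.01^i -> [-8.56, -8.65, -8.73, -8.82, -8.91]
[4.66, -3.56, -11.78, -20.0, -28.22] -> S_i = 4.66 + -8.22*i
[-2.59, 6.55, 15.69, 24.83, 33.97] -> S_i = -2.59 + 9.14*i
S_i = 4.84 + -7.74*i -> [4.84, -2.9, -10.64, -18.38, -26.12]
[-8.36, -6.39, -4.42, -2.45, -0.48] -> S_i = -8.36 + 1.97*i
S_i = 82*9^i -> [82, 738, 6642, 59778, 538002]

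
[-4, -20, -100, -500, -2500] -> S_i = -4*5^i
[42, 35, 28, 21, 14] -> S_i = 42 + -7*i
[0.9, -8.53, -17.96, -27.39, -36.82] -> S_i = 0.90 + -9.43*i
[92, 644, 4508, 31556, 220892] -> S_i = 92*7^i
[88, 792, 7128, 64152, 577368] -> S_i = 88*9^i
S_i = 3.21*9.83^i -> [3.21, 31.55, 310.18, 3049.06, 29972.23]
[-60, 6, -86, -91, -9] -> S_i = Random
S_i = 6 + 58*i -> [6, 64, 122, 180, 238]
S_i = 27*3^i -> [27, 81, 243, 729, 2187]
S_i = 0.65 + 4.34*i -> [0.65, 4.99, 9.33, 13.67, 18.01]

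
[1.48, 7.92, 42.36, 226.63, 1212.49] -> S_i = 1.48*5.35^i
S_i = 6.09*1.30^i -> [6.09, 7.92, 10.29, 13.38, 17.39]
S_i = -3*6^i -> [-3, -18, -108, -648, -3888]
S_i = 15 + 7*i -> [15, 22, 29, 36, 43]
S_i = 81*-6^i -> [81, -486, 2916, -17496, 104976]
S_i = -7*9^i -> [-7, -63, -567, -5103, -45927]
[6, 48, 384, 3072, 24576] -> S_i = 6*8^i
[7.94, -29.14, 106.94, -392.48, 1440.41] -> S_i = 7.94*(-3.67)^i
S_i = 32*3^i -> [32, 96, 288, 864, 2592]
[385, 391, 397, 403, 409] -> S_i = 385 + 6*i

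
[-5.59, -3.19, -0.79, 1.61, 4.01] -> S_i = -5.59 + 2.40*i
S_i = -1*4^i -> [-1, -4, -16, -64, -256]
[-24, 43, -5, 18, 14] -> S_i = Random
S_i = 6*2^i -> [6, 12, 24, 48, 96]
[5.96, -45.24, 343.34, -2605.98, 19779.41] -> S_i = 5.96*(-7.59)^i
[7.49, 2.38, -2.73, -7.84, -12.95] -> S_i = 7.49 + -5.11*i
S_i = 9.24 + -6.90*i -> [9.24, 2.34, -4.56, -11.46, -18.36]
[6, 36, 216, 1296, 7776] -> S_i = 6*6^i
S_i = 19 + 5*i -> [19, 24, 29, 34, 39]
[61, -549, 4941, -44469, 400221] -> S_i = 61*-9^i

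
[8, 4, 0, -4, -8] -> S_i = 8 + -4*i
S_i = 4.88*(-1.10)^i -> [4.88, -5.37, 5.9, -6.5, 7.14]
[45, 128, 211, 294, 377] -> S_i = 45 + 83*i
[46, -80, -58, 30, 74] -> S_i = Random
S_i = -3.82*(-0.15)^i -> [-3.82, 0.57, -0.09, 0.01, -0.0]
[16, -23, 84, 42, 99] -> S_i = Random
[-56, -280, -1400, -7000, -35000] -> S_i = -56*5^i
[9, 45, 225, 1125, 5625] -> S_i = 9*5^i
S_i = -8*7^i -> [-8, -56, -392, -2744, -19208]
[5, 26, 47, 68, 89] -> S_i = 5 + 21*i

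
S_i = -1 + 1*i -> [-1, 0, 1, 2, 3]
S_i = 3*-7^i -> [3, -21, 147, -1029, 7203]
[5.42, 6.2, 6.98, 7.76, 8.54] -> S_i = 5.42 + 0.78*i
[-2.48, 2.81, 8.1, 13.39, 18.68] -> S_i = -2.48 + 5.29*i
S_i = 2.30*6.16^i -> [2.3, 14.17, 87.27, 537.61, 3311.7]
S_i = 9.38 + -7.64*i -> [9.38, 1.74, -5.9, -13.54, -21.18]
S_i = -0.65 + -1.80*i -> [-0.65, -2.45, -4.25, -6.05, -7.85]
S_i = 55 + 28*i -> [55, 83, 111, 139, 167]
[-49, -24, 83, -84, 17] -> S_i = Random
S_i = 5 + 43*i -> [5, 48, 91, 134, 177]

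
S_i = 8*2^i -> [8, 16, 32, 64, 128]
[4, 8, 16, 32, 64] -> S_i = 4*2^i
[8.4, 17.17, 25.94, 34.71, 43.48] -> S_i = 8.40 + 8.77*i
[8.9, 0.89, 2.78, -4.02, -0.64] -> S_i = Random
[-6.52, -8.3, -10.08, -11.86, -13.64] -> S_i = -6.52 + -1.78*i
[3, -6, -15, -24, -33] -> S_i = 3 + -9*i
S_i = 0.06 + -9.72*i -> [0.06, -9.66, -19.38, -29.1, -38.82]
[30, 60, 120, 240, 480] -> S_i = 30*2^i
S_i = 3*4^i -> [3, 12, 48, 192, 768]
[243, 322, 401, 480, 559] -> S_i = 243 + 79*i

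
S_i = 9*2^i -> [9, 18, 36, 72, 144]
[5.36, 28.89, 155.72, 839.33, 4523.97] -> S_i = 5.36*5.39^i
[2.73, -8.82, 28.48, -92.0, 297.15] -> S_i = 2.73*(-3.23)^i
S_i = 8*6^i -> [8, 48, 288, 1728, 10368]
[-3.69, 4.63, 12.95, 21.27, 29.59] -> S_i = -3.69 + 8.32*i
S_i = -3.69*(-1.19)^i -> [-3.69, 4.39, -5.23, 6.22, -7.4]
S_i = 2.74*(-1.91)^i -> [2.74, -5.23, 10.0, -19.09, 36.47]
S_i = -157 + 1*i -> [-157, -156, -155, -154, -153]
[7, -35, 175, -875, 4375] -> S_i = 7*-5^i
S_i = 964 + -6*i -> [964, 958, 952, 946, 940]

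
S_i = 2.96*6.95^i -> [2.96, 20.57, 142.98, 993.68, 6906.07]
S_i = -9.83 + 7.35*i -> [-9.83, -2.48, 4.87, 12.22, 19.57]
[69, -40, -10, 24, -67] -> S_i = Random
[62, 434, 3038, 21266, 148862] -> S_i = 62*7^i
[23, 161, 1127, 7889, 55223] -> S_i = 23*7^i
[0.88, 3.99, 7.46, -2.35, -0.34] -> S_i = Random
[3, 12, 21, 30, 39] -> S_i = 3 + 9*i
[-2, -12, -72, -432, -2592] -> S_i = -2*6^i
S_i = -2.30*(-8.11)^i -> [-2.3, 18.65, -151.28, 1226.85, -9949.73]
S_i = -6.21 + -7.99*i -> [-6.21, -14.2, -22.19, -30.18, -38.17]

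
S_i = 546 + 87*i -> [546, 633, 720, 807, 894]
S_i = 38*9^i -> [38, 342, 3078, 27702, 249318]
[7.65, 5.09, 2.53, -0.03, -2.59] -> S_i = 7.65 + -2.56*i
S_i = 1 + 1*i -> [1, 2, 3, 4, 5]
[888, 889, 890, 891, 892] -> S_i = 888 + 1*i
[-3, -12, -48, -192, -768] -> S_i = -3*4^i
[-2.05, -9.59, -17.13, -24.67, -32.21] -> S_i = -2.05 + -7.54*i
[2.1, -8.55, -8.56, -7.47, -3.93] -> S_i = Random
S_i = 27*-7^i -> [27, -189, 1323, -9261, 64827]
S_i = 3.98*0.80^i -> [3.98, 3.18, 2.55, 2.04, 1.63]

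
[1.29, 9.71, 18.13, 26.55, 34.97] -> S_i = 1.29 + 8.42*i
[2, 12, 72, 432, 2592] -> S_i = 2*6^i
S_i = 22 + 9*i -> [22, 31, 40, 49, 58]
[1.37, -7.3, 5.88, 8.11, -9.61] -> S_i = Random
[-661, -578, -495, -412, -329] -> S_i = -661 + 83*i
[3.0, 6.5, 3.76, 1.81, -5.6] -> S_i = Random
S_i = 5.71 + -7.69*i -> [5.71, -1.98, -9.67, -17.36, -25.05]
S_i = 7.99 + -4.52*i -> [7.99, 3.47, -1.05, -5.57, -10.09]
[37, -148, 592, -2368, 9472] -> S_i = 37*-4^i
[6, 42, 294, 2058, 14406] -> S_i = 6*7^i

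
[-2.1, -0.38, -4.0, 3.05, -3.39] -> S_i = Random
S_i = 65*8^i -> [65, 520, 4160, 33280, 266240]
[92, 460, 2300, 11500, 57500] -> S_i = 92*5^i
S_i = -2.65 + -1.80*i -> [-2.65, -4.45, -6.25, -8.05, -9.85]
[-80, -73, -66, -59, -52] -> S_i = -80 + 7*i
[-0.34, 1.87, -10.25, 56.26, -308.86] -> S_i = -0.34*(-5.49)^i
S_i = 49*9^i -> [49, 441, 3969, 35721, 321489]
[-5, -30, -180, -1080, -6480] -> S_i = -5*6^i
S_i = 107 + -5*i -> [107, 102, 97, 92, 87]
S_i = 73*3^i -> [73, 219, 657, 1971, 5913]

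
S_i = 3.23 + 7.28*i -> [3.23, 10.51, 17.79, 25.07, 32.35]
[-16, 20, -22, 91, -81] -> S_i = Random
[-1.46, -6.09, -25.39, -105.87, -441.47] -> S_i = -1.46*4.17^i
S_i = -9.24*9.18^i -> [-9.24, -84.82, -778.68, -7148.25, -65620.98]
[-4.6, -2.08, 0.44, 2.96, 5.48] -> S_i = -4.60 + 2.52*i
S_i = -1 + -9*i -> [-1, -10, -19, -28, -37]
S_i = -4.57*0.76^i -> [-4.57, -3.47, -2.64, -2.01, -1.52]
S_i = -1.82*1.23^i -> [-1.82, -2.24, -2.75, -3.39, -4.17]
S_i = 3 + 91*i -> [3, 94, 185, 276, 367]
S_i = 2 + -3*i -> [2, -1, -4, -7, -10]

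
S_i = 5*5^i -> [5, 25, 125, 625, 3125]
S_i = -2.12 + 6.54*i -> [-2.12, 4.42, 10.96, 17.5, 24.04]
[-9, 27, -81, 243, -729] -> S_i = -9*-3^i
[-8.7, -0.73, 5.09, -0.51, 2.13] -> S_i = Random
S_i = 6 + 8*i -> [6, 14, 22, 30, 38]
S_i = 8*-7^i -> [8, -56, 392, -2744, 19208]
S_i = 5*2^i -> [5, 10, 20, 40, 80]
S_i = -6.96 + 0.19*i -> [-6.96, -6.77, -6.58, -6.39, -6.2]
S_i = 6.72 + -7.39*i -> [6.72, -0.67, -8.06, -15.45, -22.84]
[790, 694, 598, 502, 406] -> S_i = 790 + -96*i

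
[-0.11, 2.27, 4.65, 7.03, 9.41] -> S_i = -0.11 + 2.38*i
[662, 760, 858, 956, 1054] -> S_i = 662 + 98*i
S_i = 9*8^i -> [9, 72, 576, 4608, 36864]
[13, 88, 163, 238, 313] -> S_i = 13 + 75*i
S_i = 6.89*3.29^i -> [6.89, 22.67, 74.58, 245.36, 807.24]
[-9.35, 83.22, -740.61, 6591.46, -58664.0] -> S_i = -9.35*(-8.90)^i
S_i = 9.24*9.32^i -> [9.24, 86.12, 802.61, 7480.31, 69716.51]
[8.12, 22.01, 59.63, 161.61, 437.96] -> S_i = 8.12*2.71^i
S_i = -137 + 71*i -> [-137, -66, 5, 76, 147]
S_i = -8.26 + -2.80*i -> [-8.26, -11.06, -13.86, -16.66, -19.46]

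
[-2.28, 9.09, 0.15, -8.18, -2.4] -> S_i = Random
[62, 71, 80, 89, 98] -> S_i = 62 + 9*i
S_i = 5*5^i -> [5, 25, 125, 625, 3125]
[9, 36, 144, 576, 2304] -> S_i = 9*4^i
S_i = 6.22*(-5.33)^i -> [6.22, -33.15, 176.7, -941.83, 5019.95]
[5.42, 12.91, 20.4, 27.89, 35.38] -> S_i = 5.42 + 7.49*i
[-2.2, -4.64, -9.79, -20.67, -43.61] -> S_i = -2.20*2.11^i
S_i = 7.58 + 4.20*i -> [7.58, 11.78, 15.98, 20.18, 24.38]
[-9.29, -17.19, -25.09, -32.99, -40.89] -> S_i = -9.29 + -7.90*i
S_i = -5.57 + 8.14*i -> [-5.57, 2.57, 10.71, 18.85, 26.99]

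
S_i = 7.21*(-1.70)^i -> [7.21, -12.26, 20.84, -35.42, 60.22]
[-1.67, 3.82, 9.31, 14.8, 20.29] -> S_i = -1.67 + 5.49*i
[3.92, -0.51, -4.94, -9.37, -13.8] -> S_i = 3.92 + -4.43*i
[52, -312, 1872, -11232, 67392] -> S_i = 52*-6^i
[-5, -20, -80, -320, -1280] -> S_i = -5*4^i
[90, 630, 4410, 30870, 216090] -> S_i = 90*7^i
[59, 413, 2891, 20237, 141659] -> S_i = 59*7^i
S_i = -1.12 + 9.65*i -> [-1.12, 8.53, 18.18, 27.83, 37.48]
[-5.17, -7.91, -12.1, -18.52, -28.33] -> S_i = -5.17*1.53^i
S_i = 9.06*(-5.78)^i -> [9.06, -52.37, 302.68, -1749.49, 10112.06]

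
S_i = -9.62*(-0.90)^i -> [-9.62, 8.66, -7.79, 7.01, -6.31]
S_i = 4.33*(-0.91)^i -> [4.33, -3.94, 3.59, -3.26, 2.97]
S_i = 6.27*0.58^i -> [6.27, 3.64, 2.11, 1.22, 0.71]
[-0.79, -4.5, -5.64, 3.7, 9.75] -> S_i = Random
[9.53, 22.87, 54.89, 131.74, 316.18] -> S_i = 9.53*2.40^i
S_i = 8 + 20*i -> [8, 28, 48, 68, 88]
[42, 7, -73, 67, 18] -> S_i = Random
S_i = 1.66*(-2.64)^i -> [1.66, -4.38, 11.57, -30.54, 80.64]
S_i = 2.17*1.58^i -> [2.17, 3.43, 5.42, 8.56, 13.52]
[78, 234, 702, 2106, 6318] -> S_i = 78*3^i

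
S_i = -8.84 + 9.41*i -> [-8.84, 0.57, 9.98, 19.39, 28.8]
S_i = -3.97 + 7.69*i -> [-3.97, 3.72, 11.41, 19.1, 26.79]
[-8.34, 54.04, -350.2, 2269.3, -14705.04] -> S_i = -8.34*(-6.48)^i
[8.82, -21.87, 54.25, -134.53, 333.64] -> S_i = 8.82*(-2.48)^i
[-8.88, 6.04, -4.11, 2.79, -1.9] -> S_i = -8.88*(-0.68)^i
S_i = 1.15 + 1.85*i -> [1.15, 3.0, 4.85, 6.7, 8.55]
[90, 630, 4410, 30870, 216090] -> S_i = 90*7^i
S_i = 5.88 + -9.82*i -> [5.88, -3.94, -13.76, -23.58, -33.4]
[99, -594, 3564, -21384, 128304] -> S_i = 99*-6^i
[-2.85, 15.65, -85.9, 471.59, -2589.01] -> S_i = -2.85*(-5.49)^i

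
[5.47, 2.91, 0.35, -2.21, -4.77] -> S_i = 5.47 + -2.56*i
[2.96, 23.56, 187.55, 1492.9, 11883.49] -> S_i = 2.96*7.96^i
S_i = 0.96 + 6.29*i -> [0.96, 7.25, 13.54, 19.83, 26.12]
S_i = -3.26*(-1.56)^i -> [-3.26, 5.09, -7.93, 12.38, -19.31]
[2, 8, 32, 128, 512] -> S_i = 2*4^i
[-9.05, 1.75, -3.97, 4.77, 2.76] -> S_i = Random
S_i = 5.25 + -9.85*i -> [5.25, -4.6, -14.45, -24.3, -34.15]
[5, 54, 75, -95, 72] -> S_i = Random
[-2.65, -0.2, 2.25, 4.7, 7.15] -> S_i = -2.65 + 2.45*i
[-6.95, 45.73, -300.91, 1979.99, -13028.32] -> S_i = -6.95*(-6.58)^i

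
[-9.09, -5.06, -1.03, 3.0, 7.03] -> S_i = -9.09 + 4.03*i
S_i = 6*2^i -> [6, 12, 24, 48, 96]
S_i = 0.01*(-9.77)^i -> [0.01, -0.1, 0.95, -9.33, 91.11]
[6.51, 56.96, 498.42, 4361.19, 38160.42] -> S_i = 6.51*8.75^i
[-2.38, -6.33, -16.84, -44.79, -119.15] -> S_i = -2.38*2.66^i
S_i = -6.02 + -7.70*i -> [-6.02, -13.72, -21.42, -29.12, -36.82]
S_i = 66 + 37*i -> [66, 103, 140, 177, 214]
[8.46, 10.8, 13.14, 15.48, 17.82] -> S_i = 8.46 + 2.34*i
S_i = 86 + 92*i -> [86, 178, 270, 362, 454]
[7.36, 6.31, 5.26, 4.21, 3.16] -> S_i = 7.36 + -1.05*i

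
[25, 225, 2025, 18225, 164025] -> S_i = 25*9^i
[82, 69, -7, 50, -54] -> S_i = Random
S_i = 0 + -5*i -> [0, -5, -10, -15, -20]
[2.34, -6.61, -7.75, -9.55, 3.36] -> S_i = Random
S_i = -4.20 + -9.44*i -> [-4.2, -13.64, -23.08, -32.52, -41.96]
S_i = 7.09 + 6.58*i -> [7.09, 13.67, 20.25, 26.83, 33.41]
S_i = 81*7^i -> [81, 567, 3969, 27783, 194481]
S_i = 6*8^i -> [6, 48, 384, 3072, 24576]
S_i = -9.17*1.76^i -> [-9.17, -16.14, -28.4, -49.99, -87.99]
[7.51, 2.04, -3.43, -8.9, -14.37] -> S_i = 7.51 + -5.47*i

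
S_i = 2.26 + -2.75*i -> [2.26, -0.49, -3.24, -5.99, -8.74]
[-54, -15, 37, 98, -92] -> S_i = Random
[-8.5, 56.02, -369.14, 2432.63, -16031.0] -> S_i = -8.50*(-6.59)^i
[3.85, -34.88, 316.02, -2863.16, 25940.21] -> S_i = 3.85*(-9.06)^i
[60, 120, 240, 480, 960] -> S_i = 60*2^i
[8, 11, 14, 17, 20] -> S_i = 8 + 3*i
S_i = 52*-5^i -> [52, -260, 1300, -6500, 32500]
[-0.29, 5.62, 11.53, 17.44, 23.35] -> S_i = -0.29 + 5.91*i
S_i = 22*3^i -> [22, 66, 198, 594, 1782]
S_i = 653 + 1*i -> [653, 654, 655, 656, 657]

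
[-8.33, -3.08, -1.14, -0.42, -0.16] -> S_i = -8.33*0.37^i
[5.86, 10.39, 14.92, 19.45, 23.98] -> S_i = 5.86 + 4.53*i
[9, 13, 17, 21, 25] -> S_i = 9 + 4*i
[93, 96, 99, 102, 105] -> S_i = 93 + 3*i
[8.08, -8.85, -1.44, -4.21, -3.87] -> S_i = Random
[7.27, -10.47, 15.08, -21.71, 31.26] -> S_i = 7.27*(-1.44)^i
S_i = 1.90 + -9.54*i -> [1.9, -7.64, -17.18, -26.72, -36.26]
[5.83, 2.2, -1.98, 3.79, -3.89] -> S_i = Random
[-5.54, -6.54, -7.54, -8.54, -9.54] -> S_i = -5.54 + -1.00*i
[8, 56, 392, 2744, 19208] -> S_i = 8*7^i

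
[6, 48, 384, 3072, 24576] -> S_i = 6*8^i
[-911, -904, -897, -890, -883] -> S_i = -911 + 7*i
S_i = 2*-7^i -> [2, -14, 98, -686, 4802]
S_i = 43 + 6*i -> [43, 49, 55, 61, 67]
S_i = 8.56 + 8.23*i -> [8.56, 16.79, 25.02, 33.25, 41.48]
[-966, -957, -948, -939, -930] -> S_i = -966 + 9*i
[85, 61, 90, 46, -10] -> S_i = Random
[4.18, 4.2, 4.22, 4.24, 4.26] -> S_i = 4.18 + 0.02*i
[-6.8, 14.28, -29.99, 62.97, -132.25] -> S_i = -6.80*(-2.10)^i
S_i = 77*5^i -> [77, 385, 1925, 9625, 48125]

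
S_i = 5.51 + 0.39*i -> [5.51, 5.9, 6.29, 6.68, 7.07]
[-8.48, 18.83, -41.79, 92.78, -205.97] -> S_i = -8.48*(-2.22)^i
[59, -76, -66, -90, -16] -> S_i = Random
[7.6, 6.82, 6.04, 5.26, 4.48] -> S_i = 7.60 + -0.78*i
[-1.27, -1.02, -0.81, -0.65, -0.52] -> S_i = -1.27*0.80^i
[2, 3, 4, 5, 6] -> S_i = 2 + 1*i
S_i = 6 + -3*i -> [6, 3, 0, -3, -6]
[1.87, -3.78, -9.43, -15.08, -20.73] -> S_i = 1.87 + -5.65*i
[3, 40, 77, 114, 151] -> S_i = 3 + 37*i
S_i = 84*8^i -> [84, 672, 5376, 43008, 344064]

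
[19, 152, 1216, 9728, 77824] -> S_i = 19*8^i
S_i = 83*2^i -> [83, 166, 332, 664, 1328]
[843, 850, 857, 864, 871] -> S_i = 843 + 7*i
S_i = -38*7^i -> [-38, -266, -1862, -13034, -91238]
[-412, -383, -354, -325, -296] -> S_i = -412 + 29*i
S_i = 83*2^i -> [83, 166, 332, 664, 1328]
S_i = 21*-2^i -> [21, -42, 84, -168, 336]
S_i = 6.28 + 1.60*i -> [6.28, 7.88, 9.48, 11.08, 12.68]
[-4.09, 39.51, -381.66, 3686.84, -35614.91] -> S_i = -4.09*(-9.66)^i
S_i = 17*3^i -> [17, 51, 153, 459, 1377]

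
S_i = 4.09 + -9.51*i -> [4.09, -5.42, -14.93, -24.44, -33.95]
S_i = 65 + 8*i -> [65, 73, 81, 89, 97]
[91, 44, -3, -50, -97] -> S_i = 91 + -47*i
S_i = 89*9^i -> [89, 801, 7209, 64881, 583929]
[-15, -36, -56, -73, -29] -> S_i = Random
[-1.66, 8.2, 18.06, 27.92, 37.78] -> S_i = -1.66 + 9.86*i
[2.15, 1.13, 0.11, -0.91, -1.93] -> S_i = 2.15 + -1.02*i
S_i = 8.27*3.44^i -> [8.27, 28.45, 97.86, 336.65, 1158.08]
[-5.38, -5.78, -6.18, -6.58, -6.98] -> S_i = -5.38 + -0.40*i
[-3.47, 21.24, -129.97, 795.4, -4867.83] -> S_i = -3.47*(-6.12)^i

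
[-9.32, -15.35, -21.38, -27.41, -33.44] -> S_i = -9.32 + -6.03*i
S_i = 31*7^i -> [31, 217, 1519, 10633, 74431]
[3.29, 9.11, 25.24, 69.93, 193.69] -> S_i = 3.29*2.77^i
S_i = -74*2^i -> [-74, -148, -296, -592, -1184]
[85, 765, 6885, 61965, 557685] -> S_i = 85*9^i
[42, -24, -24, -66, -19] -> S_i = Random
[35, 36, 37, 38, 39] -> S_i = 35 + 1*i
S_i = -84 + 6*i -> [-84, -78, -72, -66, -60]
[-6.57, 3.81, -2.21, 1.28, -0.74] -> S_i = -6.57*(-0.58)^i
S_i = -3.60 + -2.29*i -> [-3.6, -5.89, -8.18, -10.47, -12.76]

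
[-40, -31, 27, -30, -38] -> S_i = Random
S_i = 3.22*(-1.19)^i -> [3.22, -3.83, 4.56, -5.43, 6.46]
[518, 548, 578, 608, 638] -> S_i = 518 + 30*i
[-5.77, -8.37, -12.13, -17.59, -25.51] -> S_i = -5.77*1.45^i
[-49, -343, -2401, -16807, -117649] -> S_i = -49*7^i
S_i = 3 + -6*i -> [3, -3, -9, -15, -21]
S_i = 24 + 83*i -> [24, 107, 190, 273, 356]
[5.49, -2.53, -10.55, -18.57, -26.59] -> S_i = 5.49 + -8.02*i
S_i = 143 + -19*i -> [143, 124, 105, 86, 67]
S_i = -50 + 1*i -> [-50, -49, -48, -47, -46]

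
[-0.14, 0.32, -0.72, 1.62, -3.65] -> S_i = -0.14*(-2.26)^i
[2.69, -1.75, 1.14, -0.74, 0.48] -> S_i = 2.69*(-0.65)^i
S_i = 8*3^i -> [8, 24, 72, 216, 648]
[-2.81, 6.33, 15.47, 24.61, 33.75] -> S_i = -2.81 + 9.14*i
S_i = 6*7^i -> [6, 42, 294, 2058, 14406]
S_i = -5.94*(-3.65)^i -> [-5.94, 21.68, -79.14, 288.85, -1054.28]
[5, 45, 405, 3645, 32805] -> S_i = 5*9^i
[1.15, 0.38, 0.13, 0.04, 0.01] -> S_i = 1.15*0.33^i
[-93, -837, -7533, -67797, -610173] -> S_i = -93*9^i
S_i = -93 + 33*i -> [-93, -60, -27, 6, 39]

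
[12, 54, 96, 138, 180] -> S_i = 12 + 42*i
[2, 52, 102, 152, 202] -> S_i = 2 + 50*i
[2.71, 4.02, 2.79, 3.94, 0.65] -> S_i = Random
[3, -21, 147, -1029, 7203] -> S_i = 3*-7^i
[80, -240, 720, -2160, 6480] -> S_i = 80*-3^i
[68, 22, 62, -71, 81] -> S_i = Random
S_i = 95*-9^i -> [95, -855, 7695, -69255, 623295]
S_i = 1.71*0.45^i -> [1.71, 0.77, 0.35, 0.16, 0.07]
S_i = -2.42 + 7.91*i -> [-2.42, 5.49, 13.4, 21.31, 29.22]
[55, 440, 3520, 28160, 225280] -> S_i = 55*8^i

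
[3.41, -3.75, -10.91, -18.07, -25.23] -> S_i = 3.41 + -7.16*i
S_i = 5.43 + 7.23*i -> [5.43, 12.66, 19.89, 27.12, 34.35]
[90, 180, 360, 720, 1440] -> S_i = 90*2^i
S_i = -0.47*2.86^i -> [-0.47, -1.34, -3.84, -11.0, -31.45]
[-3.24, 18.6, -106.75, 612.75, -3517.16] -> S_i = -3.24*(-5.74)^i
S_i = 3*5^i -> [3, 15, 75, 375, 1875]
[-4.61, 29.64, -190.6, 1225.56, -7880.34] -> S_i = -4.61*(-6.43)^i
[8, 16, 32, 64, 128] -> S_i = 8*2^i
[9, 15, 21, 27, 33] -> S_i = 9 + 6*i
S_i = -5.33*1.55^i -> [-5.33, -8.26, -12.81, -19.85, -30.76]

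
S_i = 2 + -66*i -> [2, -64, -130, -196, -262]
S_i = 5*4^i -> [5, 20, 80, 320, 1280]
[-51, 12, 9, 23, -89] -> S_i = Random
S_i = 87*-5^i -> [87, -435, 2175, -10875, 54375]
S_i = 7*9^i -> [7, 63, 567, 5103, 45927]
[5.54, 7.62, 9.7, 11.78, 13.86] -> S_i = 5.54 + 2.08*i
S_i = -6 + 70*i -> [-6, 64, 134, 204, 274]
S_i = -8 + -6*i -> [-8, -14, -20, -26, -32]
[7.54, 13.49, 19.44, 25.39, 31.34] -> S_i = 7.54 + 5.95*i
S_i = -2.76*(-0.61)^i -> [-2.76, 1.68, -1.03, 0.63, -0.38]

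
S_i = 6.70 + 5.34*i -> [6.7, 12.04, 17.38, 22.72, 28.06]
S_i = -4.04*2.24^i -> [-4.04, -9.05, -20.27, -45.41, -101.71]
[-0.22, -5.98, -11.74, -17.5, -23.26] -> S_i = -0.22 + -5.76*i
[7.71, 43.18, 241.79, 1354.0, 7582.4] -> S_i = 7.71*5.60^i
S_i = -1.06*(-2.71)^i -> [-1.06, 2.87, -7.78, 21.1, -57.17]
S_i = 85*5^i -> [85, 425, 2125, 10625, 53125]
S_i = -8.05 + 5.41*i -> [-8.05, -2.64, 2.77, 8.18, 13.59]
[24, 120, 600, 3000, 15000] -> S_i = 24*5^i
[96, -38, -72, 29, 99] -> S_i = Random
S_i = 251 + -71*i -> [251, 180, 109, 38, -33]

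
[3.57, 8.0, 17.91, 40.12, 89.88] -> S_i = 3.57*2.24^i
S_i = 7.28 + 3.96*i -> [7.28, 11.24, 15.2, 19.16, 23.12]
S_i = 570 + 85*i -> [570, 655, 740, 825, 910]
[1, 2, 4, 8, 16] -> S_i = 1*2^i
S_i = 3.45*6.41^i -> [3.45, 22.11, 141.75, 908.64, 5824.4]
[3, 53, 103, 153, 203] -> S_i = 3 + 50*i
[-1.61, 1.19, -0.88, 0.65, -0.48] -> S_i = -1.61*(-0.74)^i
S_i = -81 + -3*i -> [-81, -84, -87, -90, -93]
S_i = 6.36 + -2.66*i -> [6.36, 3.7, 1.04, -1.62, -4.28]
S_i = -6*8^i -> [-6, -48, -384, -3072, -24576]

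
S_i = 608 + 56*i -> [608, 664, 720, 776, 832]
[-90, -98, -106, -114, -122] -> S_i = -90 + -8*i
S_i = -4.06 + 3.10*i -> [-4.06, -0.96, 2.14, 5.24, 8.34]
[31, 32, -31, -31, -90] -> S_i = Random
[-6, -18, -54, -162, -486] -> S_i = -6*3^i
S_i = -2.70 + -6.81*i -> [-2.7, -9.51, -16.32, -23.13, -29.94]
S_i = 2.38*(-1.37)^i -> [2.38, -3.26, 4.47, -6.12, 8.38]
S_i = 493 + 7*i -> [493, 500, 507, 514, 521]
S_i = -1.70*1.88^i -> [-1.7, -3.2, -6.01, -11.3, -21.24]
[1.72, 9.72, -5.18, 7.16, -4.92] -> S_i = Random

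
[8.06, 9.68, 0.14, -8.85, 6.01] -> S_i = Random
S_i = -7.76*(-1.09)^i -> [-7.76, 8.46, -9.22, 10.05, -10.95]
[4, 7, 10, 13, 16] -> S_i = 4 + 3*i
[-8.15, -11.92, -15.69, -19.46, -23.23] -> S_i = -8.15 + -3.77*i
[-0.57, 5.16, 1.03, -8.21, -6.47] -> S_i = Random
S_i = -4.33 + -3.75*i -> [-4.33, -8.08, -11.83, -15.58, -19.33]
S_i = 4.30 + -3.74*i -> [4.3, 0.56, -3.18, -6.92, -10.66]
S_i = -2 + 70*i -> [-2, 68, 138, 208, 278]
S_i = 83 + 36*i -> [83, 119, 155, 191, 227]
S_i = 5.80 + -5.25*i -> [5.8, 0.55, -4.7, -9.95, -15.2]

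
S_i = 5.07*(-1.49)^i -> [5.07, -7.55, 11.26, -16.77, 24.99]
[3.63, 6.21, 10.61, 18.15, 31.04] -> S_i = 3.63*1.71^i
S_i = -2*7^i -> [-2, -14, -98, -686, -4802]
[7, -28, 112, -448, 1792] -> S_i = 7*-4^i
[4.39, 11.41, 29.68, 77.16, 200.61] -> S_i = 4.39*2.60^i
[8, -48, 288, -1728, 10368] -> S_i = 8*-6^i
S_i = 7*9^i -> [7, 63, 567, 5103, 45927]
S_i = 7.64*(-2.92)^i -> [7.64, -22.31, 65.14, -190.21, 555.42]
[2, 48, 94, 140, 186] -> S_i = 2 + 46*i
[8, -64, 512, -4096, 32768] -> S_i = 8*-8^i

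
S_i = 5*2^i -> [5, 10, 20, 40, 80]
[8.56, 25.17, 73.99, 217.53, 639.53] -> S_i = 8.56*2.94^i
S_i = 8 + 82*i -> [8, 90, 172, 254, 336]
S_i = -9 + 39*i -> [-9, 30, 69, 108, 147]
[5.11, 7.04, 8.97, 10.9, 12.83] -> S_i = 5.11 + 1.93*i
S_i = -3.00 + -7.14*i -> [-3.0, -10.14, -17.28, -24.42, -31.56]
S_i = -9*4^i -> [-9, -36, -144, -576, -2304]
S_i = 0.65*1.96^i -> [0.65, 1.27, 2.5, 4.89, 9.59]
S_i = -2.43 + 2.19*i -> [-2.43, -0.24, 1.95, 4.14, 6.33]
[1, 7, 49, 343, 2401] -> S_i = 1*7^i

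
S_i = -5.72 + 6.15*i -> [-5.72, 0.43, 6.58, 12.73, 18.88]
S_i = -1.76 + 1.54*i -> [-1.76, -0.22, 1.32, 2.86, 4.4]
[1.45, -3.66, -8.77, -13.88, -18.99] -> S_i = 1.45 + -5.11*i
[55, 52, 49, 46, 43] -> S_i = 55 + -3*i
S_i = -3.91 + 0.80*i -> [-3.91, -3.11, -2.31, -1.51, -0.71]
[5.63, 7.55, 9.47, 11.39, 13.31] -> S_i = 5.63 + 1.92*i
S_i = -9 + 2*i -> [-9, -7, -5, -3, -1]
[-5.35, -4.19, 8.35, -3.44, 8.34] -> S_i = Random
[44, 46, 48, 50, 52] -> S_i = 44 + 2*i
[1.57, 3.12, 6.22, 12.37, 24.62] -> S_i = 1.57*1.99^i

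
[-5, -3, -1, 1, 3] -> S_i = -5 + 2*i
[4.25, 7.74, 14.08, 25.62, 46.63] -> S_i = 4.25*1.82^i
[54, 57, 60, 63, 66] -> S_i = 54 + 3*i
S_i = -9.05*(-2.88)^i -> [-9.05, 26.06, -75.06, 216.19, -622.61]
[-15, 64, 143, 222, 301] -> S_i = -15 + 79*i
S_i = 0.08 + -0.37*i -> [0.08, -0.29, -0.66, -1.03, -1.4]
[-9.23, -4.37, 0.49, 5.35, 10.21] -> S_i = -9.23 + 4.86*i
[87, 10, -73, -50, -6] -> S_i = Random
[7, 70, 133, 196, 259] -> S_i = 7 + 63*i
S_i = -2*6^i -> [-2, -12, -72, -432, -2592]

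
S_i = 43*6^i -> [43, 258, 1548, 9288, 55728]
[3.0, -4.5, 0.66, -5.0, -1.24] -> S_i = Random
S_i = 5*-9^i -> [5, -45, 405, -3645, 32805]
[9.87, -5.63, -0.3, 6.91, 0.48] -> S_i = Random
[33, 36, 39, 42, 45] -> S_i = 33 + 3*i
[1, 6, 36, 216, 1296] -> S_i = 1*6^i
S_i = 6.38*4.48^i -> [6.38, 28.58, 128.05, 573.66, 2570.0]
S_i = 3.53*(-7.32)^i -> [3.53, -25.84, 189.15, -1384.55, 10134.89]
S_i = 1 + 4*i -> [1, 5, 9, 13, 17]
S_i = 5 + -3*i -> [5, 2, -1, -4, -7]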